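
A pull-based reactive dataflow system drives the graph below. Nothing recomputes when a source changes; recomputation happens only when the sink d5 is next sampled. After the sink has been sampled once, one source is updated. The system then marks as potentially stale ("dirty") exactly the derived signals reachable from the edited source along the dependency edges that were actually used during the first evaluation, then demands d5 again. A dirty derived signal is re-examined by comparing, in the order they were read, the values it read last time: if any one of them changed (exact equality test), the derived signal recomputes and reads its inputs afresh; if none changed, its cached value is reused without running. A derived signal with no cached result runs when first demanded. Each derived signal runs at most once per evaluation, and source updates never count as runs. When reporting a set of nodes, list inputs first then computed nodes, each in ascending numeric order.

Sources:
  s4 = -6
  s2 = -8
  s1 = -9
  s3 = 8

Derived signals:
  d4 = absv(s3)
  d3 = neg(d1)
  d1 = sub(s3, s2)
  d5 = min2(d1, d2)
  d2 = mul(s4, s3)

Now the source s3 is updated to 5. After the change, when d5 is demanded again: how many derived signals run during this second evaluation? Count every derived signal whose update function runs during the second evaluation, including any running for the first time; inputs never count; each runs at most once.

Derived signals that run: d1, d2, d5 — 3 in total.

First evaluation (everything demanded from the output):
  d1 = sub(8, -8) = 16
  d2 = mul(-6, 8) = -48
  d5 = min2(16, -48) = -48

Propagation after the edit:
  d1: runs — s3 8->5; result 13.
  d2: runs — s3 8->5; result -30.
  d5: runs — d1 16->13; d2 -48->-30; result -30.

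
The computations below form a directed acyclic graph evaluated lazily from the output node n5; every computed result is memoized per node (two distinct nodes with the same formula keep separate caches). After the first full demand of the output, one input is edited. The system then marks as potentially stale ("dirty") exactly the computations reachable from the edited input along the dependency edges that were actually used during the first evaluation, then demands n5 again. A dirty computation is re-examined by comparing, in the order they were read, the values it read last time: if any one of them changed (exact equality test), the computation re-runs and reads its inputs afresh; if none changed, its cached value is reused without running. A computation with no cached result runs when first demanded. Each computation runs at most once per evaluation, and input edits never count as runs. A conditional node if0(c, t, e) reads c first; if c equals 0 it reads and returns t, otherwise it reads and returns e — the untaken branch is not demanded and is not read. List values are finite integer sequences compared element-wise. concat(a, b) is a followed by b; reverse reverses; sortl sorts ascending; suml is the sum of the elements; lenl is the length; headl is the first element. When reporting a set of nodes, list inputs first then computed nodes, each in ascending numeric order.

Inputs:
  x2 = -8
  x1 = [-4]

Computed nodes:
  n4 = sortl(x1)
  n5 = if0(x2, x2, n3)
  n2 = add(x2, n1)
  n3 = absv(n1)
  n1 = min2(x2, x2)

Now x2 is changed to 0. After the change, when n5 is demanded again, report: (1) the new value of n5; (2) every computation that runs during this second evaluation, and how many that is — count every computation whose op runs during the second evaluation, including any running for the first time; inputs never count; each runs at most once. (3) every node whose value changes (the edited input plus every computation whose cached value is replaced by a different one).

First demand of the output computes:
  n1 = min2(-8, -8) = -8
  n3 = absv(-8) = 8
  n5 = if0(x2=-8 -> else branch n3) = 8

After the edit, cleaning proceeds:
  n1: stays stale; no demand reaches it after the flip.
  n3: stays stale; no demand reaches it after the flip.
  n5: a read changed (x2 -8->0) — executes, giving 0.

Note the branch switch — demand abandons n1, n3, which are never re-examined.

Demanding n5 again yields 0.
1 computations run: n5.
The nodes whose values change: x2, n5.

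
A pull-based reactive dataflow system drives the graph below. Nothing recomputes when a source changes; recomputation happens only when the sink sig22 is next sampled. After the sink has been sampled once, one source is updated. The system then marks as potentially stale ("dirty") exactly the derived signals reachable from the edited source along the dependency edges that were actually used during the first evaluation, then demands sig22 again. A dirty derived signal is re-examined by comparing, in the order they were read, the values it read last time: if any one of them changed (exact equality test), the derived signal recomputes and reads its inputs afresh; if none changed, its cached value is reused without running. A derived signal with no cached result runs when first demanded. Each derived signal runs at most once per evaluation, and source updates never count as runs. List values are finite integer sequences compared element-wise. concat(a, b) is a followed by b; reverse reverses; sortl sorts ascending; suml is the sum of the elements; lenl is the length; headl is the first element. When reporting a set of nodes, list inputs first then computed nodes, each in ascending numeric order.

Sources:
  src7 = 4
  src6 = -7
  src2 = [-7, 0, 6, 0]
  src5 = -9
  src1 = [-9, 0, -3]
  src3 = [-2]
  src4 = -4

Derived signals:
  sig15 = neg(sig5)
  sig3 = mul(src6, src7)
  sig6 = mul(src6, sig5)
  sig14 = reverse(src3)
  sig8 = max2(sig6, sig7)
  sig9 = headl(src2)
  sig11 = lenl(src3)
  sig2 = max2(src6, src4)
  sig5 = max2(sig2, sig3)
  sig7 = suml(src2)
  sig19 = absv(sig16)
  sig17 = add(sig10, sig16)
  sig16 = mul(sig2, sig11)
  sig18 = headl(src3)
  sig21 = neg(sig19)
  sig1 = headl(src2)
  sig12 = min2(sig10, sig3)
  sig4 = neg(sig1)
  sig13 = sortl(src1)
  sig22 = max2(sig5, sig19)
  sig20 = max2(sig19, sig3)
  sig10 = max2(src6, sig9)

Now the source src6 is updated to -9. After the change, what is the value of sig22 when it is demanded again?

New value of sig22: 4.
Key observation: the cutoff stops propagation at sig16 — its inputs' values are unchanged, so it reuses its cache.

First evaluation (everything demanded from the output):
  sig2 = max2(-7, -4) = -4
  sig3 = mul(-7, 4) = -28
  sig5 = max2(-4, -28) = -4
  sig11 = lenl([-2]) = 1
  sig16 = mul(-4, 1) = -4
  sig19 = absv(-4) = 4
  sig22 = max2(-4, 4) = 4

Propagation after the edit:
  sig2: runs — src6 -7->-9; result -4 (same value as before).
  sig3: runs — src6 -7->-9; result -36.
  sig5: runs — sig3 -28->-36; result -4 (same value as before).
  sig16: checked — values it read are unchanged (sig2 unchanged, sig11 unchanged); reused cached -4 without running.
  sig19: checked — values it read are unchanged (sig16 unchanged); reused cached 4 without running.
  sig22: checked — values it read are unchanged (sig5 unchanged, sig19 unchanged); reused cached 4 without running.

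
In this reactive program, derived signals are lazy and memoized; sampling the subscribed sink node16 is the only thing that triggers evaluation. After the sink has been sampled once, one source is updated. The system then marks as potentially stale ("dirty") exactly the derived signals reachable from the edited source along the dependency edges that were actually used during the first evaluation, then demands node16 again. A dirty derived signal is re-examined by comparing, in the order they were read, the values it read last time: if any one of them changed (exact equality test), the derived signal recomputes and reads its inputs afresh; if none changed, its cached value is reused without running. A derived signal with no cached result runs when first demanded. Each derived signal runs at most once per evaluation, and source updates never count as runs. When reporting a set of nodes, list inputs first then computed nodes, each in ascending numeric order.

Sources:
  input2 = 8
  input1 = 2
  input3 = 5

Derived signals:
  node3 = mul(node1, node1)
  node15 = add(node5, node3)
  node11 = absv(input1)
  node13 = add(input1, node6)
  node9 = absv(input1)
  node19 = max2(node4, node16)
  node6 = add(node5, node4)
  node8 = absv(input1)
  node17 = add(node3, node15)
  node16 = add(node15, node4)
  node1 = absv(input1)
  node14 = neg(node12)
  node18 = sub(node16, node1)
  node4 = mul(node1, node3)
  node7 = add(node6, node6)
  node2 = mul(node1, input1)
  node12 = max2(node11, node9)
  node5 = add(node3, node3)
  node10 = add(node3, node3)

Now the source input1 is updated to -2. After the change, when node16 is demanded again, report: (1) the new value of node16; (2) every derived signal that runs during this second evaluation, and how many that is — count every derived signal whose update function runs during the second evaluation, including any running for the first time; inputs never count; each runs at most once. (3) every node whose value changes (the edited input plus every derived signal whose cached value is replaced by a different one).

First demand of the output computes:
  node1 = absv(2) = 2
  node3 = mul(2, 2) = 4
  node4 = mul(2, 4) = 8
  node5 = add(4, 4) = 8
  node15 = add(8, 4) = 12
  node16 = add(12, 8) = 20

After the edit, cleaning proceeds:
  node1: a read changed (input1 2->-2) — executes, giving 2 — identical to its old value.
  node3: dirty, but its reads are unchanged (node1 unchanged, node1 unchanged); cached 4 stands.
  node4: dirty, but its reads are unchanged (node1 unchanged, node3 unchanged); cached 8 stands.
  node5: dirty, but its reads are unchanged (node3 unchanged, node3 unchanged); cached 8 stands.
  node15: dirty, but its reads are unchanged (node5 unchanged, node3 unchanged); cached 12 stands.
  node16: dirty, but its reads are unchanged (node15 unchanged, node4 unchanged); cached 20 stands.

Note the absorption at node1: it re-runs yet its value is the same, leaving the output's value untouched.

Demanding node16 again yields 20.
1 derived signals run: node1.
The nodes whose values change: input1.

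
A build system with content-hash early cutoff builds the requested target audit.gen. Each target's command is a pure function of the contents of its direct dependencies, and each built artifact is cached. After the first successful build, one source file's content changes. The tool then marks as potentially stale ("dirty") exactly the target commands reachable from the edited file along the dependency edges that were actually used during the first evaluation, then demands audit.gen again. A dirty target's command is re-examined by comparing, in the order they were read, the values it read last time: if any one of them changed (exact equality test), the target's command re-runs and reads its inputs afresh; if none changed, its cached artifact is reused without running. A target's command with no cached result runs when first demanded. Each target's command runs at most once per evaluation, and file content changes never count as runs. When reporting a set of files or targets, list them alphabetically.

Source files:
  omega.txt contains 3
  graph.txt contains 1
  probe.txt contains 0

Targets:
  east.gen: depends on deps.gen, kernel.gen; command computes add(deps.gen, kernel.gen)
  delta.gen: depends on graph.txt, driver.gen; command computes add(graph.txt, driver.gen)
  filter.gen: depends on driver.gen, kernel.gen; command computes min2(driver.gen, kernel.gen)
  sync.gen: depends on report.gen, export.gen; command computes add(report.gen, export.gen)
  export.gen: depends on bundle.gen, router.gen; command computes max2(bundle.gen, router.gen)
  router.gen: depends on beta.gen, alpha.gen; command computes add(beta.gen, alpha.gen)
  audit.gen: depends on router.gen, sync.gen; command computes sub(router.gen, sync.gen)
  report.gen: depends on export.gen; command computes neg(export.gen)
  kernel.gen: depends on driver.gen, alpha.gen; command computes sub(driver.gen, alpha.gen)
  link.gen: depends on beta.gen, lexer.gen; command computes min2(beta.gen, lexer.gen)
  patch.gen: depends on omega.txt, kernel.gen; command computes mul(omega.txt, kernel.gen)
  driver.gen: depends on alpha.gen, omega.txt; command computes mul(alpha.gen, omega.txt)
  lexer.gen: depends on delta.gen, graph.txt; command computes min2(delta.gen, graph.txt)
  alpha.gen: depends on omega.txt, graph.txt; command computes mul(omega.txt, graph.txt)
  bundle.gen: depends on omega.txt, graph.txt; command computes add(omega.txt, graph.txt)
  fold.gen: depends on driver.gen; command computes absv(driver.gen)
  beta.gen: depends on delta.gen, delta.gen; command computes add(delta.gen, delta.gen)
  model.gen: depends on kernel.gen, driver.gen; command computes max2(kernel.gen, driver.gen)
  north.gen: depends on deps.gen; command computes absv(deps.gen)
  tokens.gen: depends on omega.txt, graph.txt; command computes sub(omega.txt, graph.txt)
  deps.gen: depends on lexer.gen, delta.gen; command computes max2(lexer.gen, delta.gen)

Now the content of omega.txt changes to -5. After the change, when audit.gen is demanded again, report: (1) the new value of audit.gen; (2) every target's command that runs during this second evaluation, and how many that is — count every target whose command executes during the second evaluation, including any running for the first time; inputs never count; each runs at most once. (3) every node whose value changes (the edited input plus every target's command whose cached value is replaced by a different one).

First evaluation (everything demanded from the output):
  alpha.gen = mul(3, 1) = 3
  bundle.gen = add(3, 1) = 4
  driver.gen = mul(3, 3) = 9
  delta.gen = add(1, 9) = 10
  beta.gen = add(10, 10) = 20
  router.gen = add(20, 3) = 23
  export.gen = max2(4, 23) = 23
  report.gen = neg(23) = -23
  sync.gen = add(-23, 23) = 0
  audit.gen = sub(23, 0) = 23

Propagation after the edit:
  alpha.gen: runs — omega.txt 3->-5; result -5.
  bundle.gen: runs — omega.txt 3->-5; result -4.
  driver.gen: runs — alpha.gen 3->-5; omega.txt 3->-5; result 25.
  delta.gen: runs — driver.gen 9->25; result 26.
  beta.gen: runs — delta.gen 10->26; delta.gen 10->26; result 52.
  router.gen: runs — beta.gen 20->52; alpha.gen 3->-5; result 47.
  export.gen: runs — bundle.gen 4->-4; router.gen 23->47; result 47.
  report.gen: runs — export.gen 23->47; result -47.
  sync.gen: runs — report.gen -23->-47; export.gen 23->47; result 0 (same value as before).
  audit.gen: runs — router.gen 23->47; result 47.

New value of audit.gen: 47.
Target commands that run: alpha.gen, audit.gen, beta.gen, bundle.gen, delta.gen, driver.gen, export.gen, report.gen, router.gen, sync.gen — 10 in total.
Values that change: alpha.gen, audit.gen, beta.gen, bundle.gen, delta.gen, driver.gen, export.gen, omega.txt, report.gen, router.gen.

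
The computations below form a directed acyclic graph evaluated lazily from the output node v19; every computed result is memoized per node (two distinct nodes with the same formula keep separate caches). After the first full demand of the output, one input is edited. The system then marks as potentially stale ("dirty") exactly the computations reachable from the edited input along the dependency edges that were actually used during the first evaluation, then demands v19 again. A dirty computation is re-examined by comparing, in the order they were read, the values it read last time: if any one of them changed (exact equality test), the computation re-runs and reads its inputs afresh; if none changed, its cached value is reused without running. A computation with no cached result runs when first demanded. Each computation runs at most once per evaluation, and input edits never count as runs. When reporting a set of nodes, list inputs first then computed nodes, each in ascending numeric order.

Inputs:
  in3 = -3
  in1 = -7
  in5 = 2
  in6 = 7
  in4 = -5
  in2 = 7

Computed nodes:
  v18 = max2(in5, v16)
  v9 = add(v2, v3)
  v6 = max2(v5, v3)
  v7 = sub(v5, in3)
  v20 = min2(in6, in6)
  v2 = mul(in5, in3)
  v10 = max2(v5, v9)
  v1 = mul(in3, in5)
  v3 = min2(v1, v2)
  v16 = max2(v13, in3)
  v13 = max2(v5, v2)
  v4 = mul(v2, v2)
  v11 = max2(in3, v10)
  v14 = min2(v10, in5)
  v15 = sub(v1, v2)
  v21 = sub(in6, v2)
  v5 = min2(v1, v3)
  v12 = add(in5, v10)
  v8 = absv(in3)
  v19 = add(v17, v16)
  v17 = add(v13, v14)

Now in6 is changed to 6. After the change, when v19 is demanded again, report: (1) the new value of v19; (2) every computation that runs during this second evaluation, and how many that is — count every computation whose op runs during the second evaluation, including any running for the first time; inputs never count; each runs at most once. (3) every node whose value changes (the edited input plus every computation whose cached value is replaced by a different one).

First demand of the output computes:
  v1 = mul(-3, 2) = -6
  v2 = mul(2, -3) = -6
  v3 = min2(-6, -6) = -6
  v5 = min2(-6, -6) = -6
  v9 = add(-6, -6) = -12
  v10 = max2(-6, -12) = -6
  v13 = max2(-6, -6) = -6
  v14 = min2(-6, 2) = -6
  v16 = max2(-6, -3) = -3
  v17 = add(-6, -6) = -12
  v19 = add(-12, -3) = -15

After the edit, cleaning proceeds:
  in6 only reaches undemanded nodes; the second demand re-runs nothing.

Note the shortcut — in6 feeds only undemanded nodes, so no recomputation happens.

Demanding v19 again yields -15.
0 computations run: none.
The nodes whose values change: in6.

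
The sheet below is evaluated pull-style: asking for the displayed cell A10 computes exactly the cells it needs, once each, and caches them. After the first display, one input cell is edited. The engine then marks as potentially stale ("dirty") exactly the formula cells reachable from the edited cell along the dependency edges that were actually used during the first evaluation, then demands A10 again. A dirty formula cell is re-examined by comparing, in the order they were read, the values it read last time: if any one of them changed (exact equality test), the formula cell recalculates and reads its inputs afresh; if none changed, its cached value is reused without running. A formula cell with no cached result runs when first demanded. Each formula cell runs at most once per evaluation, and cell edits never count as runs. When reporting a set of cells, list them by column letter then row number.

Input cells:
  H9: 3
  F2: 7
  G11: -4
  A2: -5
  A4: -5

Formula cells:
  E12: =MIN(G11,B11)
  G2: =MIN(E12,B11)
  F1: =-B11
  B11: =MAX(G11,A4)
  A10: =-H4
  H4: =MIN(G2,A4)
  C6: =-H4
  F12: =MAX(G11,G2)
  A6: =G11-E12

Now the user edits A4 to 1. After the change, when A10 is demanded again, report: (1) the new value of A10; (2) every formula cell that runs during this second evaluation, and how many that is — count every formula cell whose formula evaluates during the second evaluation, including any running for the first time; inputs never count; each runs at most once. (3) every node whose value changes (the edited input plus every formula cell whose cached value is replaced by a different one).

Demanding A10 again yields 4.
5 formula cells run: A10, B11, E12, G2, H4.
The nodes whose values change: A4, A10, B11, H4.

First demand of the output computes:
  B11 = MAX(-4, -5) = -4
  E12 = MIN(-4, -4) = -4
  G2 = MIN(-4, -4) = -4
  H4 = MIN(-4, -5) = -5
  A10 = -(-5) = 5

After the edit, cleaning proceeds:
  B11: a read changed (A4 -5->1) — executes, giving 1.
  E12: a read changed (B11 -4->1) — executes, giving -4 — identical to its old value.
  G2: a read changed (B11 -4->1) — executes, giving -4 — identical to its old value.
  H4: a read changed (A4 -5->1) — executes, giving -4.
  A10: a read changed (H4 -5->-4) — executes, giving 4.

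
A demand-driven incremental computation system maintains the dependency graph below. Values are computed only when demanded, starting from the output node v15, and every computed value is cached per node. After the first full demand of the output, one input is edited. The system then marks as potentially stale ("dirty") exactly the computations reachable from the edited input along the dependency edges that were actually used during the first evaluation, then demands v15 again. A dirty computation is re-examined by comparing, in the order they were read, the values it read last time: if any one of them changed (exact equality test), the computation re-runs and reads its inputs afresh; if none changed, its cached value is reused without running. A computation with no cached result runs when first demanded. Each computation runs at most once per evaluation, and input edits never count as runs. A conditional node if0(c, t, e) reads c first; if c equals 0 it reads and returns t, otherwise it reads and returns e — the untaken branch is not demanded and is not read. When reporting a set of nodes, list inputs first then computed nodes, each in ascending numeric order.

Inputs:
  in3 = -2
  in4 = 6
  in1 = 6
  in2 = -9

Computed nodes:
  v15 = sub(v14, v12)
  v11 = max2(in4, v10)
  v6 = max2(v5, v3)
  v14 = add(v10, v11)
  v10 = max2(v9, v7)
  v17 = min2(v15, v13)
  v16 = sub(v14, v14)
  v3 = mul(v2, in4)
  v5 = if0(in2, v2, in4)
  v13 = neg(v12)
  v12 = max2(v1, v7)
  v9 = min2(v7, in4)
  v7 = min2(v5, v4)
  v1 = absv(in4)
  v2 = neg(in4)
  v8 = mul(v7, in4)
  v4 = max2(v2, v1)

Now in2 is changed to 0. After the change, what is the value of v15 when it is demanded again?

New value of v15: -6.

First evaluation (everything demanded from the output):
  v1 = absv(6) = 6
  v2 = neg(6) = -6
  v4 = max2(-6, 6) = 6
  v5 = if0(in2=-9 -> else branch in4) = 6
  v7 = min2(6, 6) = 6
  v9 = min2(6, 6) = 6
  v10 = max2(6, 6) = 6
  v11 = max2(6, 6) = 6
  v12 = max2(6, 6) = 6
  v14 = add(6, 6) = 12
  v15 = sub(12, 6) = 6

Propagation after the edit:
  v5: runs — in2 -9->0; result -6.
  v7: runs — v5 6->-6; result -6.
  v9: runs — v7 6->-6; result -6.
  v10: runs — v9 6->-6; v7 6->-6; result -6.
  v11: runs — v10 6->-6; result 6 (same value as before).
  v12: runs — v7 6->-6; result 6 (same value as before).
  v14: runs — v10 6->-6; result 0.
  v15: runs — v14 12->0; result -6.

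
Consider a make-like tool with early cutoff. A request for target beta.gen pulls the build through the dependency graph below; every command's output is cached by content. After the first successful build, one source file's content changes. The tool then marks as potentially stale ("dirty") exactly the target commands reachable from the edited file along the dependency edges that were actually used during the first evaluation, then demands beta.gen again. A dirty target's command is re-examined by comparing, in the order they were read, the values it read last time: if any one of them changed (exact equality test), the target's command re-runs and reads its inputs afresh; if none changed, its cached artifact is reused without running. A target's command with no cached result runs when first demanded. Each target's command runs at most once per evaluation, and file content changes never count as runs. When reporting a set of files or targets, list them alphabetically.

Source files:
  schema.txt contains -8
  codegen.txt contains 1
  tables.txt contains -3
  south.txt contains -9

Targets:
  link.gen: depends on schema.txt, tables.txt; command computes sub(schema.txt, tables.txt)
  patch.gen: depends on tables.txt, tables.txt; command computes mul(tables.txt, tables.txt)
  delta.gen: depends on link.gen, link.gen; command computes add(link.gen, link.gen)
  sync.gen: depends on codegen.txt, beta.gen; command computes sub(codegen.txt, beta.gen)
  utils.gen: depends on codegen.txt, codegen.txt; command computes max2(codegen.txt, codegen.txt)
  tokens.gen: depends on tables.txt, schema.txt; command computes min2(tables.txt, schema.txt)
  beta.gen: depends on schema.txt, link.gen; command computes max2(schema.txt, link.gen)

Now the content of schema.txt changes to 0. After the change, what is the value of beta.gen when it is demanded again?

Demanding beta.gen again yields 3.

First demand of the output computes:
  link.gen = sub(-8, -3) = -5
  beta.gen = max2(-8, -5) = -5

After the edit, cleaning proceeds:
  link.gen: a read changed (schema.txt -8->0) — executes, giving 3.
  beta.gen: a read changed (schema.txt -8->0; link.gen -5->3) — executes, giving 3.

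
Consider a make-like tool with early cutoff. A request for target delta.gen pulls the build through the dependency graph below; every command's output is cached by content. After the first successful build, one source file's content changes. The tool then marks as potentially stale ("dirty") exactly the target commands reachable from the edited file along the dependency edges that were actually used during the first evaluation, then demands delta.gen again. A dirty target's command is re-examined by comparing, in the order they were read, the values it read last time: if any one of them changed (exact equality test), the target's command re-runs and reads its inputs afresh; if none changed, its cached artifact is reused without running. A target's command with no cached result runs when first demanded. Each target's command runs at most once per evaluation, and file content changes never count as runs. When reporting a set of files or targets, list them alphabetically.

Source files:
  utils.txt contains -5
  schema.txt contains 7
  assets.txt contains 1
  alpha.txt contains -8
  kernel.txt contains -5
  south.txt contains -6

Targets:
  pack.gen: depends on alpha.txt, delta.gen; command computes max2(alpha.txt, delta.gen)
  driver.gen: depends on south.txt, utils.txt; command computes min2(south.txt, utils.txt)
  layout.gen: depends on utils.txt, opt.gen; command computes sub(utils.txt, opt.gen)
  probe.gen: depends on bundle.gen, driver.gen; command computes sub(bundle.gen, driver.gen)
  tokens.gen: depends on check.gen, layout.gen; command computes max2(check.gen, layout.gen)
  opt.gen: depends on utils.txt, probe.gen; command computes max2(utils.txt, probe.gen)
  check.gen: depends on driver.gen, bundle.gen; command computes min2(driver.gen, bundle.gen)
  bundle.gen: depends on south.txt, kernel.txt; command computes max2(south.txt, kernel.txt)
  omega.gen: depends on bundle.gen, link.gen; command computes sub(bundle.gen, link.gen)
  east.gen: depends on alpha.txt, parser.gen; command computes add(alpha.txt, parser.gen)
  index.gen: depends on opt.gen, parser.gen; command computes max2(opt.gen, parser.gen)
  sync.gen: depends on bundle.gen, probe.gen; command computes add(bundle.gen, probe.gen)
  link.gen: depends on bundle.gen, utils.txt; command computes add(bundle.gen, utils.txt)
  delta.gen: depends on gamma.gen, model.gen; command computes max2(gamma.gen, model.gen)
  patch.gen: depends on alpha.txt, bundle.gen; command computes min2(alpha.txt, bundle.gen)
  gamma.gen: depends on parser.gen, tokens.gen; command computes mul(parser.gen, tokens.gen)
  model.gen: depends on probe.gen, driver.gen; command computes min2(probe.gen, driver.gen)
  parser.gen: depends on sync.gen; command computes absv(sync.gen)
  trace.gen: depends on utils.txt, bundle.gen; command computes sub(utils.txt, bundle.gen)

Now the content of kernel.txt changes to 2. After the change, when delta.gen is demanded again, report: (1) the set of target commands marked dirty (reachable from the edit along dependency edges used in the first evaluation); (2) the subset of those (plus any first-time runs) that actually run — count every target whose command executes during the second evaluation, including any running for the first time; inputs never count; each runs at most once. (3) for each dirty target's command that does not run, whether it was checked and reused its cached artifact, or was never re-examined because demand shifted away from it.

First demand of the output computes:
  bundle.gen = max2(-6, -5) = -5
  driver.gen = min2(-6, -5) = -6
  check.gen = min2(-6, -5) = -6
  probe.gen = sub(-5, -6) = 1
  model.gen = min2(1, -6) = -6
  opt.gen = max2(-5, 1) = 1
  layout.gen = sub(-5, 1) = -6
  sync.gen = add(-5, 1) = -4
  parser.gen = absv(-4) = 4
  tokens.gen = max2(-6, -6) = -6
  gamma.gen = mul(4, -6) = -24
  delta.gen = max2(-24, -6) = -6

After the edit, cleaning proceeds:
  bundle.gen: a read changed (kernel.txt -5->2) — executes, giving 2.
  check.gen: a read changed (bundle.gen -5->2) — executes, giving -6 — identical to its old value.
  probe.gen: a read changed (bundle.gen -5->2) — executes, giving 8.
  model.gen: a read changed (probe.gen 1->8) — executes, giving -6 — identical to its old value.
  opt.gen: a read changed (probe.gen 1->8) — executes, giving 8.
  layout.gen: a read changed (opt.gen 1->8) — executes, giving -13.
  sync.gen: a read changed (bundle.gen -5->2; probe.gen 1->8) — executes, giving 10.
  parser.gen: a read changed (sync.gen -4->10) — executes, giving 10.
  tokens.gen: a read changed (layout.gen -6->-13) — executes, giving -6 — identical to its old value.
  gamma.gen: a read changed (parser.gen 4->10) — executes, giving -60.
  delta.gen: a read changed (gamma.gen -24->-60) — executes, giving -6 — identical to its old value.

The edit dirties: bundle.gen, check.gen, delta.gen, gamma.gen, layout.gen, model.gen, opt.gen, parser.gen, probe.gen, sync.gen, tokens.gen.
11 target commands run: bundle.gen, check.gen, delta.gen, gamma.gen, layout.gen, model.gen, opt.gen, parser.gen, probe.gen, sync.gen, tokens.gen.
No dirty target's command escaped a run.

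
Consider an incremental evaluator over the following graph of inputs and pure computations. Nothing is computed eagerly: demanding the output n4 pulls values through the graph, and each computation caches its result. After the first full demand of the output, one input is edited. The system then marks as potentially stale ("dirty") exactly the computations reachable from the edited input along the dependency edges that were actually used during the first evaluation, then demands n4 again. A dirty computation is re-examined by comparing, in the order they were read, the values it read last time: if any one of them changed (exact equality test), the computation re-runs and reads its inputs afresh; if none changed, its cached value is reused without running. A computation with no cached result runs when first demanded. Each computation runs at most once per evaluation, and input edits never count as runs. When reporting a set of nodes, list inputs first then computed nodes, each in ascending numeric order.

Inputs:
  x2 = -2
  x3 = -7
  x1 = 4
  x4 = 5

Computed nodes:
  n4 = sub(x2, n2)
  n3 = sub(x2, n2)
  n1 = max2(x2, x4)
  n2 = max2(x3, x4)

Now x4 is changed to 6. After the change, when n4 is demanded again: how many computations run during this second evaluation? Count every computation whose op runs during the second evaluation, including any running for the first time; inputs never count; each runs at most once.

Run set: n2, n4 (2 run).

Initial pass — values computed on the first demand:
  n2 = max2(-7, 5) = 5
  n4 = sub(-2, 5) = -7

Second demand — change propagation:
  n2: re-runs because x4 5->6; new result 6.
  n4: re-runs because n2 5->6; new result -8.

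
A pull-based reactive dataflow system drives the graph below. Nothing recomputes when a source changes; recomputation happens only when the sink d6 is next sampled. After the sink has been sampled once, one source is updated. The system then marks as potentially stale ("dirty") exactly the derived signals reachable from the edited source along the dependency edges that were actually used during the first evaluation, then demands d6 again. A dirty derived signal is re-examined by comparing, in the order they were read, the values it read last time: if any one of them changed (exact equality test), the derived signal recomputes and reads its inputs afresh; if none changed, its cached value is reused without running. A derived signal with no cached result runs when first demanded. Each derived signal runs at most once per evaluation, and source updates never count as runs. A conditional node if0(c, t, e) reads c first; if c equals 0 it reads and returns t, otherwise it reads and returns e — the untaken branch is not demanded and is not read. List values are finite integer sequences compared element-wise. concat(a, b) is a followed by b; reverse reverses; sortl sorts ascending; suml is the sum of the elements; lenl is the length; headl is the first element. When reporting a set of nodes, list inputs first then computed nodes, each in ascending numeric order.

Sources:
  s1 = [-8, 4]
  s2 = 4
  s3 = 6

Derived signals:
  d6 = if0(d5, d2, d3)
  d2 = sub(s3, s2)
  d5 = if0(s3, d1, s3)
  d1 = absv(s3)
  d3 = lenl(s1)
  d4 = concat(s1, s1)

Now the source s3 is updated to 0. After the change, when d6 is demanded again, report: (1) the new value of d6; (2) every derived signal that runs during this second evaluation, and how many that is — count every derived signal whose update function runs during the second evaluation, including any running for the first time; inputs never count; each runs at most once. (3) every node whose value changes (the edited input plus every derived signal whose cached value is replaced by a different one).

New value of d6: -4.
Derived signals that run: d1, d2, d5, d6 — 4 in total.
Values that change: s3, d5, d6.
Key observation: a condition flipped, so demand reaches new nodes — d1, d2 run for the first time.

First evaluation (everything demanded from the output):
  d3 = lenl([-8, 4]) = 2
  d5 = if0(s3=6 -> else branch s3) = 6
  d6 = if0(d5=6 -> else branch d3) = 2

Propagation after the edit:
  d1: demanded for the first time — runs, produces 0.
  d2: demanded for the first time — runs, produces -4.
  d5: runs — s3 6->0; s3 6->0; result 0.
  d6: runs — d5 6->0; result -4.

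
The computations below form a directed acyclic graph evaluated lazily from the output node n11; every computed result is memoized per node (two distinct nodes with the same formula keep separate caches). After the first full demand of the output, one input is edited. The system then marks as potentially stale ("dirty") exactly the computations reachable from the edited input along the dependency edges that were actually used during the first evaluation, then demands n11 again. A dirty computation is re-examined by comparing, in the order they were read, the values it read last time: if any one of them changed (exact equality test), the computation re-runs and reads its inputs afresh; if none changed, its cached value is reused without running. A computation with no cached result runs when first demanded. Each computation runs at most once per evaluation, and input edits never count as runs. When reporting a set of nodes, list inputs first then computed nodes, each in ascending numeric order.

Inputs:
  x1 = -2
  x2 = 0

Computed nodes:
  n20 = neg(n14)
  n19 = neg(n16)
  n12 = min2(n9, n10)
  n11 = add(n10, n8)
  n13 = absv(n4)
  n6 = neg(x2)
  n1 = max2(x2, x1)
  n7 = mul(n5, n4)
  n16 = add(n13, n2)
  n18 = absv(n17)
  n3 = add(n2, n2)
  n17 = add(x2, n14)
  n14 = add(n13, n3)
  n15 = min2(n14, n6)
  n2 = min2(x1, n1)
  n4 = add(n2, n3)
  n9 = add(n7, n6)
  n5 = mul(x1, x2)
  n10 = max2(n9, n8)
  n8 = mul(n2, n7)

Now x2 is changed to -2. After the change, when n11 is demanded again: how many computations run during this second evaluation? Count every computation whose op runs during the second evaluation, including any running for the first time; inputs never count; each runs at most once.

First demand of the output computes:
  n1 = max2(0, -2) = 0
  n2 = min2(-2, 0) = -2
  n3 = add(-2, -2) = -4
  n4 = add(-2, -4) = -6
  n5 = mul(-2, 0) = 0
  n6 = neg(0) = 0
  n7 = mul(0, -6) = 0
  n8 = mul(-2, 0) = 0
  n9 = add(0, 0) = 0
  n10 = max2(0, 0) = 0
  n11 = add(0, 0) = 0

After the edit, cleaning proceeds:
  n1: a read changed (x2 0->-2) — executes, giving -2.
  n2: a read changed (n1 0->-2) — executes, giving -2 — identical to its old value.
  n3: dirty, but its reads are unchanged (n2 unchanged, n2 unchanged); cached -4 stands.
  n4: dirty, but its reads are unchanged (n2 unchanged, n3 unchanged); cached -6 stands.
  n5: a read changed (x2 0->-2) — executes, giving 4.
  n6: a read changed (x2 0->-2) — executes, giving 2.
  n7: a read changed (n5 0->4) — executes, giving -24.
  n8: a read changed (n7 0->-24) — executes, giving 48.
  n9: a read changed (n7 0->-24; n6 0->2) — executes, giving -22.
  n10: a read changed (n9 0->-22; n8 0->48) — executes, giving 48.
  n11: a read changed (n10 0->48; n8 0->48) — executes, giving 96.

Note where the cutoff bites: n3 is checked, finds nothing changed, and keeps its cache.

9 computations run: n1, n2, n5, n6, n7, n8, n9, n10, n11.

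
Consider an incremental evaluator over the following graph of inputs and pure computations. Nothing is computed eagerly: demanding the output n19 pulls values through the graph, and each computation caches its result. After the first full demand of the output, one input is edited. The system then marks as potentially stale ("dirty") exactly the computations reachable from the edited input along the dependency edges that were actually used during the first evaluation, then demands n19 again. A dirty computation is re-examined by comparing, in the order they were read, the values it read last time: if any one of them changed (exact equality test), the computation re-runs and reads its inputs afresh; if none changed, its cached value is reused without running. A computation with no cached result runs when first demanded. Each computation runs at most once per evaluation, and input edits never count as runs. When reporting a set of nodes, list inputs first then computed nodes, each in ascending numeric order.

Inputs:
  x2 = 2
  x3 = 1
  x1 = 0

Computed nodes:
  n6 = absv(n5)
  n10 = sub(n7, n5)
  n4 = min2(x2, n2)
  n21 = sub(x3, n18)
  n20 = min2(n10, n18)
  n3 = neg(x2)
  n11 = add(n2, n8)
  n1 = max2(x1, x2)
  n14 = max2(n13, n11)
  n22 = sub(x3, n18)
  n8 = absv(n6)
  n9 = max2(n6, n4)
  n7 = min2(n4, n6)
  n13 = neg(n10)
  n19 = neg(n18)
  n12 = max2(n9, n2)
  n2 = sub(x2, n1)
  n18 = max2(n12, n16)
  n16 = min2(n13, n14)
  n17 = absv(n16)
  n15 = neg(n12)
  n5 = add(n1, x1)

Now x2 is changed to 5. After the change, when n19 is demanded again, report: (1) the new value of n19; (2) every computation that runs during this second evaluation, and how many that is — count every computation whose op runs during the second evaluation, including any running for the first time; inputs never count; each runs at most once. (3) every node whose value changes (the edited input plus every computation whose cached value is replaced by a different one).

Initial pass — values computed on the first demand:
  n1 = max2(0, 2) = 2
  n2 = sub(2, 2) = 0
  n4 = min2(2, 0) = 0
  n5 = add(2, 0) = 2
  n6 = absv(2) = 2
  n7 = min2(0, 2) = 0
  n8 = absv(2) = 2
  n9 = max2(2, 0) = 2
  n10 = sub(0, 2) = -2
  n11 = add(0, 2) = 2
  n12 = max2(2, 0) = 2
  n13 = neg(-2) = 2
  n14 = max2(2, 2) = 2
  n16 = min2(2, 2) = 2
  n18 = max2(2, 2) = 2
  n19 = neg(2) = -2

Second demand — change propagation:
  n1: re-runs because x2 2->5; new result 5.
  n2: re-runs because x2 2->5; n1 2->5; new result 0 (unchanged).
  n4: re-runs because x2 2->5; new result 0 (unchanged).
  n5: re-runs because n1 2->5; new result 5.
  n6: re-runs because n5 2->5; new result 5.
  n7: re-runs because n6 2->5; new result 0 (unchanged).
  n8: re-runs because n6 2->5; new result 5.
  n9: re-runs because n6 2->5; new result 5.
  n10: re-runs because n5 2->5; new result -5.
  n11: re-runs because n8 2->5; new result 5.
  n12: re-runs because n9 2->5; new result 5.
  n13: re-runs because n10 -2->-5; new result 5.
  n14: re-runs because n13 2->5; n11 2->5; new result 5.
  n16: re-runs because n13 2->5; n14 2->5; new result 5.
  n18: re-runs because n12 2->5; n16 2->5; new result 5.
  n19: re-runs because n18 2->5; new result -5.

n19 now evaluates to -5.
Run set: n1, n2, n4, n5, n6, n7, n8, n9, n10, n11, n12, n13, n14, n16, n18, n19 (16 run).
Changed values: x2, n1, n5, n6, n8, n9, n10, n11, n12, n13, n14, n16, n18, n19.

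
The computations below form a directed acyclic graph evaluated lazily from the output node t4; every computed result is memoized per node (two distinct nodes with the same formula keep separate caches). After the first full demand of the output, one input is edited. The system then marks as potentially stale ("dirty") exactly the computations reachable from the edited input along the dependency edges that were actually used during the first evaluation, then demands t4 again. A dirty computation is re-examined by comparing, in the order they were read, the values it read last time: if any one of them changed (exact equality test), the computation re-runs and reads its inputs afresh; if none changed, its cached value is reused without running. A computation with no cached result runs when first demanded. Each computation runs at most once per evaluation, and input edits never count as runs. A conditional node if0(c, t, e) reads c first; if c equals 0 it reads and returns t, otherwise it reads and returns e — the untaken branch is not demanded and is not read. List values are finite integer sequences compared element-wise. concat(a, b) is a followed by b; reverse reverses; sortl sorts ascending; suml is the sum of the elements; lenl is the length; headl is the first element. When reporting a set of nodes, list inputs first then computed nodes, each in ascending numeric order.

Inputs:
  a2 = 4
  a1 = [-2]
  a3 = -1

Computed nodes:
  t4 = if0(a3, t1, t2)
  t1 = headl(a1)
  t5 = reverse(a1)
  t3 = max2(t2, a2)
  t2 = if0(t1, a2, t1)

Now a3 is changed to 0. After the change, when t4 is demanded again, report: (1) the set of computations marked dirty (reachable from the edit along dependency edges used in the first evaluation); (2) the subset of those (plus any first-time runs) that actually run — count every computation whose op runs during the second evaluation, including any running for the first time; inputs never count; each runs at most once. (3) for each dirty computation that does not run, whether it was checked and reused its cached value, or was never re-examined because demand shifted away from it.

The edit dirties: t4.
1 computations run: t4.
No dirty computation escaped a run.

First demand of the output computes:
  t1 = headl([-2]) = -2
  t2 = if0(t1=-2 -> else branch t1) = -2
  t4 = if0(a3=-1 -> else branch t2) = -2

After the edit, cleaning proceeds:
  t4: a read changed (a3 -1->0) — executes, giving -2 — identical to its old value.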